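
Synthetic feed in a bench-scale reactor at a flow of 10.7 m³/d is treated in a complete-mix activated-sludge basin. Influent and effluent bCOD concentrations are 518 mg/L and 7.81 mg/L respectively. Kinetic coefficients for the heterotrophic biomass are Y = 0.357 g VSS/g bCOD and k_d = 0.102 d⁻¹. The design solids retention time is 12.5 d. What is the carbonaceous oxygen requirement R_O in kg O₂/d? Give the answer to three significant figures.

R_O ≈ 4.24 kg O₂/d

Y_obs = Y / (1 + k_d θ_c) = 0.357 / (1 + 0.102 × 12.5) = 0.357 / 2.275 = 0.1569.
Mass of bCOD removed per day: Q(S₀ − S) = 10.7 × 510.2 g/m³ = 5.459 kg/d.
P_X = Y_obs·Q·(S₀ − S) = 0.1569 × 5.459 = 0.8566 kg VSS/d.
R_O = Q·ΔS − 1.42 P_X = 5.459 − 1.216 = 4.243 kg O₂/d.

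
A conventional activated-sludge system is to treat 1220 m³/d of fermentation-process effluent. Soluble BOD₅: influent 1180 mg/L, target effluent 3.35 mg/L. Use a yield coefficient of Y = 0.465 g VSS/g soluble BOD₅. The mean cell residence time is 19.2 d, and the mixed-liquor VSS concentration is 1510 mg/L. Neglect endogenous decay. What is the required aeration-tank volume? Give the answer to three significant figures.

V ≈ 8490 m³

With k_d = 0 the design equation reduces to V = Y Q (S₀−S) θ_c / X = 0.465 × 1220 × (1180 − 3.35) × 19.2 / 1510 = 8488 m³.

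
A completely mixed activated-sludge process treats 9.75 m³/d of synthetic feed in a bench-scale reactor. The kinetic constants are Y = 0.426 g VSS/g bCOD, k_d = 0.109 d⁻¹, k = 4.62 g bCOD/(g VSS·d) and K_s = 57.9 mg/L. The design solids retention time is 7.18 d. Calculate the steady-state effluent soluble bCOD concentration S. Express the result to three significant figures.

From the Monod/SRT balance for a CMAS, S = K_s·(1+k_d θ_c)/[θ_c·(Y k − k_d) − 1] = 57.9 × (1 + 0.109 × 7.18) / [7.18 × (0.426 × 4.62 − 0.109) − 1] = 103.2 / 12.35 = 8.358 mg/L.

S ≈ 8.36 mg/L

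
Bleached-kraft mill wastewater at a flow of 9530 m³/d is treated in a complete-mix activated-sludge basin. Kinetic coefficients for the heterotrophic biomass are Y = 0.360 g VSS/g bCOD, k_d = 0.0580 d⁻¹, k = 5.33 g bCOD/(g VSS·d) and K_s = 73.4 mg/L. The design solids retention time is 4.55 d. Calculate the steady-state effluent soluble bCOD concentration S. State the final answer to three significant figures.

S ≈ 12.4 mg/L

For a completely mixed reactor with recycle the Lawrence–McCarty relation gives S = K_s·(1 + k_d·θ_c) / [θ_c·(Y·k − k_d) − 1] = 73.4 × (1 + 0.0580 × 4.55) / [4.55 × (0.360 × 5.33 − 0.0580) − 1] = 92.77 / 7.467 = 12.42 mg/L.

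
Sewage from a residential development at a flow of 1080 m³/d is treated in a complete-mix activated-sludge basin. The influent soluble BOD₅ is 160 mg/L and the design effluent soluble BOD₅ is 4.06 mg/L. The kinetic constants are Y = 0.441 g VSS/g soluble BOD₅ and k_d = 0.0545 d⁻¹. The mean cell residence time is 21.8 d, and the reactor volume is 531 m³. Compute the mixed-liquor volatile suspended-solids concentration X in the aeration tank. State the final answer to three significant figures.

X ≈ 1390 mg/L

Solving the biomass balance for X: X = Y Q (S₀−S) θ_c / [V (1+k_d θ_c)] = 0.441 × 1080 × (160 − 4.06) × 21.8 / [531 × (1 + 0.0545 × 21.8)] = 1394 mg/L.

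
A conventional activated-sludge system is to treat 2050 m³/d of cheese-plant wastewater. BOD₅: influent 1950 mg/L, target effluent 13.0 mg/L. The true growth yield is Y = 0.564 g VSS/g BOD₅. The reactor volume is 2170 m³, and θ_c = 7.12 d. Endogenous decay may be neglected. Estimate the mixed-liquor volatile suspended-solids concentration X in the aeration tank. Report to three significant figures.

X ≈ 7350 mg/L

Without decay, X = Y Q (S₀−S) θ_c / V = 0.564 × 2050 × (1950 − 13.0) × 7.12 / 2170 = 7348 mg/L.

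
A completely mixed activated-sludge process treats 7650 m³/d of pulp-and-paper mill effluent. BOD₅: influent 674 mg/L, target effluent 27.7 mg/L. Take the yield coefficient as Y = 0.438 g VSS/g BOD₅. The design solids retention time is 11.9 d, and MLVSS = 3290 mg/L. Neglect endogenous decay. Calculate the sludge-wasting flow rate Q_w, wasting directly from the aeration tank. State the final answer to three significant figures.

With k_d = 0 the design equation reduces to V = Y Q (S₀−S) θ_c / X = 0.438 × 7650 × (674 − 27.7) × 11.9 / 3290 = 7833 m³.
With mixed-liquor wasting, θ_c = V/Q_w, so Q_w = V/θ_c = 7833/11.9 = 658.2 m³/d.

Q_w ≈ 658 m³/d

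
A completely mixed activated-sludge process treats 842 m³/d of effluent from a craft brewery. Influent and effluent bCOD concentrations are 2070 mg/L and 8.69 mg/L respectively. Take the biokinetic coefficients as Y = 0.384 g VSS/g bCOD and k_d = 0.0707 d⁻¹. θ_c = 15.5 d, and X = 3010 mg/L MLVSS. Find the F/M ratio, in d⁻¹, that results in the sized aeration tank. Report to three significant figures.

F/M ≈ 0.354 d⁻¹

Steady-state biomass mass balance: V·X·(1 + k_d·θ_c) = Y·Q·(S₀ − S)·θ_c, so V = 0.384 × 842 × (2070 − 8.69) × 15.5 / [3010 × (1 + 0.0707 × 15.5)] = 1.03×10^7 / 6309 = 1638 m³.
F/M = Q·S₀ / (V·X) = 842 × 2070 / (1638 × 3010) = 0.3536 g bCOD·(g VSS·d)⁻¹.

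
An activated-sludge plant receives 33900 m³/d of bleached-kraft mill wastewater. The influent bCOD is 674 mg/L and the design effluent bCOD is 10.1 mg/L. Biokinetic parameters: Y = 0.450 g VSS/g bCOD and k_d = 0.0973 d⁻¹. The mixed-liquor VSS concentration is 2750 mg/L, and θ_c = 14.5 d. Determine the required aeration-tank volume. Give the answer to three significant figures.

Steady-state biomass mass balance: V·X·(1 + k_d·θ_c) = Y·Q·(S₀ − S)·θ_c, so V = 0.450 × 33900 × (674 − 10.1) × 14.5 / [2750 × (1 + 0.0973 × 14.5)] = 1.47×10^8 / 6630 = 22150 m³.

V ≈ 22200 m³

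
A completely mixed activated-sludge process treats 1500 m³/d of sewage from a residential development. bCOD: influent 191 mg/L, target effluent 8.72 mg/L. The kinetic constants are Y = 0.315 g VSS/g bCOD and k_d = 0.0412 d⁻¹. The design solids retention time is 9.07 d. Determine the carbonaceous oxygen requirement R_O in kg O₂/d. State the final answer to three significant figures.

The observed yield is Y_obs = Y/(1 + k_d·θ_c) = 0.315 / (1 + 0.0412 × 9.07) = 0.315 / 1.374 = 0.2293 g VSS per g bCOD removed.
Mass of bCOD removed per day: Q(S₀ − S) = 1500 × 182.3 g/m³ = 273.4 kg/d.
P_X = Y_obs·Q·(S₀ − S) = 0.2293 × 273.4 = 62.70 kg VSS/d.
R_O = Q·ΔS − 1.42 P_X = 273.4 − 89.03 = 184.4 kg O₂/d.

R_O ≈ 184 kg O₂/d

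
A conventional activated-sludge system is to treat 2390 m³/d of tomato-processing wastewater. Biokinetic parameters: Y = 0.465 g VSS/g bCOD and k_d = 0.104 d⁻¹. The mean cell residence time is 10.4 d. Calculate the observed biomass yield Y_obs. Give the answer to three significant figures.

Y_obs ≈ 0.223 g VSS/g bCOD

Observed yield with endogenous decay: Y_obs = Y / (1 + k_d·θ_c) = 0.465 / (1 + 0.104 × 10.4) = 0.465 / 2.082 = 0.2234 g VSS/g bCOD.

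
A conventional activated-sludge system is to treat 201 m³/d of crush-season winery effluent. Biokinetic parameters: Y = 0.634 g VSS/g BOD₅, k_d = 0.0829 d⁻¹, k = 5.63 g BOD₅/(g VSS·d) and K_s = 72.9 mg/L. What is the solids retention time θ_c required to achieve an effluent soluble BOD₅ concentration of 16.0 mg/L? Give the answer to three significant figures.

Specific growth rate at S = 16.0 mg/L: μ = YkS/(K_s+S) = 0.634·5.63·16.0/(72.9+16.0) = 0.6424 d⁻¹.
1/θ_c = 0.6424 − 0.0829 = 0.5595 d⁻¹, so θ_c = 1.787 d.

θ_c ≈ 1.79 d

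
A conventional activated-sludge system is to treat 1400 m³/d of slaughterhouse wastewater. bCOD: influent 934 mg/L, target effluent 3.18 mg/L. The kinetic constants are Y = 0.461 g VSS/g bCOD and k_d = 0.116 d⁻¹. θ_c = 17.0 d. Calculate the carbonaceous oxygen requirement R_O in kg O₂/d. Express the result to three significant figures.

R_O ≈ 1020 kg O₂/d

Observed yield with endogenous decay: Y_obs = Y / (1 + k_d·θ_c) = 0.461 / (1 + 0.116 × 17.0) = 0.461 / 2.972 = 0.1551 g VSS/g bCOD.
Q·(S₀ − S) = 1400 × (934 − 3.18) × 10⁻³ = 1303 kg/d removed.
Biomass synthesised: P_X = Y_obs × 1303 = 202.1 kg VSS/d.
R_O = Q·(S₀ − S) − 1.42·P_X = 1303 − 1.42 × 202.1 = 1016 kg O₂/d.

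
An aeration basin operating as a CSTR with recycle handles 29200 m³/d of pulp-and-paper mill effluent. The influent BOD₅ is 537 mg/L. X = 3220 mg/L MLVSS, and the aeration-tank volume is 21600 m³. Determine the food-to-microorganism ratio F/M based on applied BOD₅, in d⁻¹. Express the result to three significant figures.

F/M ≈ 0.225 d⁻¹

F/M = Q·S₀ / (V·X) = 29200 × 537 / (21600 × 3220) = 0.2254 g BOD₅·(g VSS·d)⁻¹.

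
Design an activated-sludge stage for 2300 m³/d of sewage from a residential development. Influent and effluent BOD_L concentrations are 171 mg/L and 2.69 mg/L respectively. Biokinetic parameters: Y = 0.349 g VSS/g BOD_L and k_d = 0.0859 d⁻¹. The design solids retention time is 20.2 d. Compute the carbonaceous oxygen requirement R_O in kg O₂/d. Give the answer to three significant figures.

R_O ≈ 317 kg O₂/d

Correct the yield for decay: Y_obs = Y/(1 + k_d θ_c) = 0.349 / (1 + 0.0859 × 20.2) = 0.349 / 2.735 = 0.1276.
Q·(S₀ − S) = 2300 × (171 − 2.69) × 10⁻³ = 387.1 kg/d removed.
Net sludge production P_X = 0.1276 × 387.1 = 49.39 kg VSS/d.
R_O = Q·(S₀ − S) − 1.42·P_X = 387.1 − 1.42 × 49.39 = 317.0 kg O₂/d.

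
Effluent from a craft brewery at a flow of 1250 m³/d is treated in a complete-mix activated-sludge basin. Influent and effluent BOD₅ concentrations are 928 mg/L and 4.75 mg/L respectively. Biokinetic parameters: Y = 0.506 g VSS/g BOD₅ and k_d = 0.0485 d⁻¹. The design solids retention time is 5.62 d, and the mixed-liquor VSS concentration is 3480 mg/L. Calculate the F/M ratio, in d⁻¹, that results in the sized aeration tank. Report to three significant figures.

Steady-state biomass mass balance: V·X·(1 + k_d·θ_c) = Y·Q·(S₀ − S)·θ_c, so V = 0.506 × 1250 × (928 − 4.75) × 5.62 / [3480 × (1 + 0.0485 × 5.62)] = 3.28×10^6 / 4429 = 741.1 m³.
Food-to-microorganism ratio F/M = Q S₀ / (V X) = 1250 × 928 / (741.1 × 3480) = 0.4498 d⁻¹.

F/M ≈ 0.450 d⁻¹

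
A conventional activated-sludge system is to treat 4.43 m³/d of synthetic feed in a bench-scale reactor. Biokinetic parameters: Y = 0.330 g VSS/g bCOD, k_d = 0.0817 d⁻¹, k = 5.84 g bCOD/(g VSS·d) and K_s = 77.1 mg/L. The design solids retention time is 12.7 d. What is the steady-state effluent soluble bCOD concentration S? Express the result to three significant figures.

Effluent substrate depends only on kinetics and SRT: S = K_s(1 + k_d θ_c) / [θ_c(Yk − k_d) − 1] = 77.1 × (1 + 0.0817 × 12.7) / [12.7 × (0.330 × 5.84 − 0.0817) − 1] = 157.1 / 22.44 = 7.001 mg/L.

S ≈ 7.00 mg/L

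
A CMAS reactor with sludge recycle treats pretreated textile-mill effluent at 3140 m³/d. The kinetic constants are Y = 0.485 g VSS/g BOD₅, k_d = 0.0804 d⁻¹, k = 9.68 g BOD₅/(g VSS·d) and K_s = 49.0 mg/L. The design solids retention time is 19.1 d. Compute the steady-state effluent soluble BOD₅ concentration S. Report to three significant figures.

Effluent substrate depends only on kinetics and SRT: S = K_s(1 + k_d θ_c) / [θ_c(Yk − k_d) − 1] = 49.0 × (1 + 0.0804 × 19.1) / [19.1 × (0.485 × 9.68 − 0.0804) − 1] = 124.2 / 87.14 = 1.426 mg/L.

S ≈ 1.43 mg/L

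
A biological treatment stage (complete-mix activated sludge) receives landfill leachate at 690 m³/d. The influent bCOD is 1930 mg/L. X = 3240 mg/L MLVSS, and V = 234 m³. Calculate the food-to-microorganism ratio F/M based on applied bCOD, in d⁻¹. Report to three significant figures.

F/M ≈ 1.76 d⁻¹

F/M = applied load / biomass = Q·S₀/(V·X) = 690 × 1930 / (234.0 × 3240) = 1.756 d⁻¹.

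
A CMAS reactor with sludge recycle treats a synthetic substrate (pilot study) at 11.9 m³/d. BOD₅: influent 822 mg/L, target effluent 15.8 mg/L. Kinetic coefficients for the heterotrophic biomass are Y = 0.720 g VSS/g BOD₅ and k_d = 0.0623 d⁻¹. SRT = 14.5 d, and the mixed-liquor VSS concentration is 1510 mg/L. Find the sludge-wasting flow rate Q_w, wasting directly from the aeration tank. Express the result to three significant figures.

From the SRT design equation V = Y Q (S₀−S) θ_c / [X (1 + k_d θ_c)] = 0.720 × 11.9 × (822 − 15.8) × 14.5 / [1510 × (1 + 0.0623 × 14.5)] = 1×10^5 / 2874 = 34.85 m³.
With mixed-liquor wasting, θ_c = V/Q_w, so Q_w = V/θ_c = 34.85/14.5 = 2.403 m³/d.

Q_w ≈ 2.40 m³/d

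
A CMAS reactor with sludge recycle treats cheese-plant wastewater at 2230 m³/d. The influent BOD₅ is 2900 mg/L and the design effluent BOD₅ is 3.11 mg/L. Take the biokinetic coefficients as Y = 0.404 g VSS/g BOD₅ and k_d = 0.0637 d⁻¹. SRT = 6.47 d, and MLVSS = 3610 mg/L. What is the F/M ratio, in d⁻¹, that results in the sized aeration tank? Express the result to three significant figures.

Steady-state biomass mass balance: V·X·(1 + k_d·θ_c) = Y·Q·(S₀ − S)·θ_c, so V = 0.404 × 2230 × (2900 − 3.11) × 6.47 / [3610 × (1 + 0.0637 × 6.47)] = 1.69×10^7 / 5098 = 3312 m³.
F/M = applied load / biomass = Q·S₀/(V·X) = 2230 × 2900 / (3312 × 3610) = 0.5408 d⁻¹.

F/M ≈ 0.541 d⁻¹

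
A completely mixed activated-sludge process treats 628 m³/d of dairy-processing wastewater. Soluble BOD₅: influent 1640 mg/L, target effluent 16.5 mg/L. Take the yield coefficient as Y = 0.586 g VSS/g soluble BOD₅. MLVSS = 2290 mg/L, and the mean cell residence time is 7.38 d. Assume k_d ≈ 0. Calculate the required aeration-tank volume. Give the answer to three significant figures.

V·X = Y·Q·ΔS·θ_c gives V = 0.586 × 628 × (1640 − 16.5) × 7.38 / 2290 = 1925 m³.

V ≈ 1930 m³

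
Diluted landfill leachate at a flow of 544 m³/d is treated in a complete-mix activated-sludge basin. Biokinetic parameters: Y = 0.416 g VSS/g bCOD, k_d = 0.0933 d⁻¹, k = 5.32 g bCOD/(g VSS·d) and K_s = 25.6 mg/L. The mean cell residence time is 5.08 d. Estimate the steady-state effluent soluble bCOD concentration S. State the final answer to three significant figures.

From the Monod/SRT balance for a CMAS, S = K_s·(1+k_d θ_c)/[θ_c·(Y k − k_d) − 1] = 25.6 × (1 + 0.0933 × 5.08) / [5.08 × (0.416 × 5.32 − 0.0933) − 1] = 37.73 / 9.769 = 3.863 mg/L.

S ≈ 3.86 mg/L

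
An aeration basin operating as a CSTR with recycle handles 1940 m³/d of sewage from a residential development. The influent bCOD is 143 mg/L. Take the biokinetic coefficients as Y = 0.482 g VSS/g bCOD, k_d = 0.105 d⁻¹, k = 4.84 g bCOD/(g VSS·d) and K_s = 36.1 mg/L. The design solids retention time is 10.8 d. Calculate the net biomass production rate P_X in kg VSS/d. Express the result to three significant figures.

P_X ≈ 61.2 kg VSS/d

Effluent substrate depends only on kinetics and SRT: S = K_s(1 + k_d θ_c) / [θ_c(Yk − k_d) − 1] = 36.1 × (1 + 0.105 × 10.8) / [10.8 × (0.482 × 4.84 − 0.105) − 1] = 77.04 / 23.06 = 3.341 mg/L.
Observed yield with endogenous decay: Y_obs = Y / (1 + k_d·θ_c) = 0.482 / (1 + 0.105 × 10.8) = 0.482 / 2.134 = 0.2259 g VSS/g bCOD.
Substrate removed = Q·(S₀ − S) = 1940 m³/d × (143 − 3.34) g/m³ = 2.71×10^5 g/d = 270.9 kg/d.
Biomass produced: P_X = Y_obs·Q·ΔS = 0.2259 × 270.9 ≈ 61.20 kg VSS/d.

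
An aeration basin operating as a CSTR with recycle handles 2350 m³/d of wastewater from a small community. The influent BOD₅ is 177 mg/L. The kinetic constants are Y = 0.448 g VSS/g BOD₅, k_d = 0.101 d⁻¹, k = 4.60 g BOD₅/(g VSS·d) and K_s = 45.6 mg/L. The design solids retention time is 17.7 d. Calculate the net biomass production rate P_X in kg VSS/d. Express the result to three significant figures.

P_X ≈ 65.4 kg VSS/d

Effluent substrate depends only on kinetics and SRT: S = K_s(1 + k_d θ_c) / [θ_c(Yk − k_d) − 1] = 45.6 × (1 + 0.101 × 17.7) / [17.7 × (0.448 × 4.60 − 0.101) − 1] = 127.1 / 33.69 = 3.773 mg/L.
Correct the yield for decay: Y_obs = Y/(1 + k_d θ_c) = 0.448 / (1 + 0.101 × 17.7) = 0.448 / 2.788 = 0.1607.
Q·(S₀ − S) = 2350 × (177 − 3.77) × 10⁻³ = 407.1 kg/d removed.
P_X = Y_obs · Q(S₀ − S) = 0.1607 × 407.1 = 65.42 kg VSS/d.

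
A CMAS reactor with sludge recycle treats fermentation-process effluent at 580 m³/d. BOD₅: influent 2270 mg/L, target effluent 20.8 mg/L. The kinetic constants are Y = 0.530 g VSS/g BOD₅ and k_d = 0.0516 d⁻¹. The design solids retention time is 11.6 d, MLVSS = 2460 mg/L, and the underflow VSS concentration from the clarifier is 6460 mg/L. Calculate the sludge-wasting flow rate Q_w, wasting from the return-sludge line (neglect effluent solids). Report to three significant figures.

Q_w ≈ 67.0 m³/d

Rearranging the biomass balance for a CMAS with decay, V = Y·Q·ΔS·θ_c / [X·(1+k_d θ_c)] = 0.530 × 580 × (2270 − 20.8) × 11.6 / [2460 × (1 + 0.0516 × 11.6)] = 8.02×10^6 / 3932 = 2040 m³.
Q_w = (V·X)/(θ_c X_r) = 2040 × 2460 / (11.6 × 6460) = 66.95 m³/d.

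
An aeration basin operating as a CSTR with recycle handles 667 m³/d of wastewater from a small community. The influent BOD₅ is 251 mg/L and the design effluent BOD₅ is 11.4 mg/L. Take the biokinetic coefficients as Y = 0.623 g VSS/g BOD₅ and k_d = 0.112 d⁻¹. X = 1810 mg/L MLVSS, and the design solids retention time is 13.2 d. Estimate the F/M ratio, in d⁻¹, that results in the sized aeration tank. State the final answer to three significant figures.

F/M ≈ 0.316 d⁻¹

Rearranging the biomass balance for a CMAS with decay, V = Y·Q·ΔS·θ_c / [X·(1+k_d θ_c)] = 0.623 × 667 × (251 − 11.4) × 13.2 / [1810 × (1 + 0.112 × 13.2)] = 1.31×10^6 / 4486 = 293.0 m³.
F/M = applied load / biomass = Q·S₀/(V·X) = 667 × 251 / (293.0 × 1810) = 0.3157 d⁻¹.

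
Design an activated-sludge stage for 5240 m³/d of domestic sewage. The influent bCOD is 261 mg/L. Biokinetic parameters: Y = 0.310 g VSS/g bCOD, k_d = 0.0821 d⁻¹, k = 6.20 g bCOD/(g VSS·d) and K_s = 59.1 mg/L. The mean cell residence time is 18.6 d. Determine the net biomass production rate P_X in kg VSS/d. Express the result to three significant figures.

From the Monod/SRT balance for a CMAS, S = K_s·(1+k_d θ_c)/[θ_c·(Y k − k_d) − 1] = 59.1 × (1 + 0.0821 × 18.6) / [18.6 × (0.310 × 6.20 − 0.0821) − 1] = 149.3 / 33.22 = 4.495 mg/L.
The observed yield is Y_obs = Y/(1 + k_d·θ_c) = 0.310 / (1 + 0.0821 × 18.6) = 0.310 / 2.527 = 0.1227 g VSS per g bCOD removed.
Substrate removed = Q·(S₀ − S) = 5240 m³/d × (261 − 4.50) g/m³ = 1.34×10^6 g/d = 1344 kg/d.
P_X = Y_obs · Q(S₀ − S) = 0.1227 × 1344 = 164.9 kg VSS/d.

P_X ≈ 165 kg VSS/d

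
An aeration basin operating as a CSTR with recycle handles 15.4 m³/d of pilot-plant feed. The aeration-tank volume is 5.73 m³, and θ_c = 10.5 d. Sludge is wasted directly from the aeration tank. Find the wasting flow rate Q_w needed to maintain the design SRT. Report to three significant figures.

With mixed-liquor wasting, θ_c = V/Q_w, so Q_w = V/θ_c = 5.730/10.5 = 0.5457 m³/d.

Q_w ≈ 0.546 m³/d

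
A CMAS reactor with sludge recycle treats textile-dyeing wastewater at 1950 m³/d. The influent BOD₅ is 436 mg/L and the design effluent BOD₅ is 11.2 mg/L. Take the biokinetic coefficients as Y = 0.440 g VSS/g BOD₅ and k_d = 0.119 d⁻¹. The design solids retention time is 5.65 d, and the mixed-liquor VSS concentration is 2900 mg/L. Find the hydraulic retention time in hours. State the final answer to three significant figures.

τ ≈ 5.23 h

Rearranging the biomass balance for a CMAS with decay, V = Y·Q·ΔS·θ_c / [X·(1+k_d θ_c)] = 0.440 × 1950 × (436 − 11.2) × 5.65 / [2900 × (1 + 0.119 × 5.65)] = 2.06×10^6 / 4850 = 424.6 m³.
HRT = V/Q = 424.6 m³ / 1950 m³·d⁻¹ = 0.2178 d × 24 = 5.226 h.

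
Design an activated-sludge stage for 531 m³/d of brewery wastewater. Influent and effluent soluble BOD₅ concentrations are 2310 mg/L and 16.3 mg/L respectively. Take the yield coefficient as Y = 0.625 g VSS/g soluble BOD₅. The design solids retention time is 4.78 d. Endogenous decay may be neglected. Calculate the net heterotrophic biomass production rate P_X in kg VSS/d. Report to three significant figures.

P_X ≈ 761 kg VSS/d

With endogenous decay neglected, the observed yield equals the true yield: Y_obs = Y = 0.625 g VSS/g soluble BOD₅.
ΔS = 2310 − 16.3 = 2294 mg/L, so the substrate removal rate is 531 × 2294/1000 = 1218 kg soluble BOD₅/d.
Biomass produced: P_X = Y_obs·Q·ΔS = 0.6250 × 1218 ≈ 761.2 kg VSS/d.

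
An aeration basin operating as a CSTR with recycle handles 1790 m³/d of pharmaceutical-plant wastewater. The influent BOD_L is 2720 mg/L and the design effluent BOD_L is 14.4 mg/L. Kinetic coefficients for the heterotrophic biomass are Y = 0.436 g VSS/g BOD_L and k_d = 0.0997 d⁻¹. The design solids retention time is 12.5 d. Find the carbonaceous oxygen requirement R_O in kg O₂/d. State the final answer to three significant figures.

R_O ≈ 3510 kg O₂/d

Correct the yield for decay: Y_obs = Y/(1 + k_d θ_c) = 0.436 / (1 + 0.0997 × 12.5) = 0.436 / 2.246 = 0.1941.
Substrate removed = Q·(S₀ − S) = 1790 m³/d × (2720 − 14.4) g/m³ = 4.84×10^6 g/d = 4843 kg/d.
P_X = Y_obs·Q·(S₀ − S) = 0.1941 × 4843 = 940.0 kg VSS/d.
R_O = Q·(S₀ − S) − 1.42·P_X = 4843 − 1.42 × 940.0 = 3508 kg O₂/d.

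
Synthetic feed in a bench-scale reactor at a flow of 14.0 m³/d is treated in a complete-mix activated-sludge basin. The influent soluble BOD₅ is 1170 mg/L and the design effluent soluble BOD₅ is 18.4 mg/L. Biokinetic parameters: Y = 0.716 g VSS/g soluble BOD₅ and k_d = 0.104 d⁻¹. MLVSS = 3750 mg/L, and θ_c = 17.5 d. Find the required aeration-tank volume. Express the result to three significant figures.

From the SRT design equation V = Y Q (S₀−S) θ_c / [X (1 + k_d θ_c)] = 0.716 × 14.0 × (1170 − 18.4) × 17.5 / [3750 × (1 + 0.104 × 17.5)] = 2.02×10^5 / 10575 = 19.10 m³.

V ≈ 19.1 m³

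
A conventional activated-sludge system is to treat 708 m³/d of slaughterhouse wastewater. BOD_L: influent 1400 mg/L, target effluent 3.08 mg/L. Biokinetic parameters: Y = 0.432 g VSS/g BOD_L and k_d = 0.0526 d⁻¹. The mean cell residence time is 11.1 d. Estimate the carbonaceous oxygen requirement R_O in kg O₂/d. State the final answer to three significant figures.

Observed yield with endogenous decay: Y_obs = Y / (1 + k_d·θ_c) = 0.432 / (1 + 0.0526 × 11.1) = 0.432 / 1.584 = 0.2728 g VSS/g BOD_L.
Substrate removed = Q·(S₀ − S) = 708 m³/d × (1400 − 3.08) g/m³ = 9.89×10^5 g/d = 989.0 kg/d.
Biomass synthesised: P_X = Y_obs × 989.0 = 269.8 kg VSS/d.
R_O = Q·(S₀ − S) − 1.42·P_X = 989.0 − 1.42 × 269.8 = 606.0 kg O₂/d.

R_O ≈ 606 kg O₂/d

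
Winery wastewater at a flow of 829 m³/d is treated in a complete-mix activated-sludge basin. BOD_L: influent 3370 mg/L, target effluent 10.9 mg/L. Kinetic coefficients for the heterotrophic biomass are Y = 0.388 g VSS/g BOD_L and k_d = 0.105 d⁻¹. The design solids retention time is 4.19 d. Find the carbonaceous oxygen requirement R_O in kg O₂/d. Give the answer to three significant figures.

R_O ≈ 1720 kg O₂/d

Observed yield with endogenous decay: Y_obs = Y / (1 + k_d·θ_c) = 0.388 / (1 + 0.105 × 4.19) = 0.388 / 1.440 = 0.2695 g VSS/g BOD_L.
ΔS = 3370 − 10.9 = 3359 mg/L, so the substrate removal rate is 829 × 3359/1000 = 2785 kg BOD_L/d.
Biomass synthesised: P_X = Y_obs × 2785 = 750.3 kg VSS/d.
R_O = Q·(S₀ − S) − 1.42·P_X = 2785 − 1.42 × 750.3 = 1719 kg O₂/d.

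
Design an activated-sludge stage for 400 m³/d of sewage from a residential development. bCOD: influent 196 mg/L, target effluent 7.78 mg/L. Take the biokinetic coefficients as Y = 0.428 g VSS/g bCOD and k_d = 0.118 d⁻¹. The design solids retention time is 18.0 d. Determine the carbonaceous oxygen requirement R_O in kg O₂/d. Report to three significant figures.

Y_obs = Y / (1 + k_d θ_c) = 0.428 / (1 + 0.118 × 18.0) = 0.428 / 3.124 = 0.1370.
Mass of bCOD removed per day: Q(S₀ − S) = 400 × 188.2 g/m³ = 75.29 kg/d.
Net sludge production P_X = 0.1370 × 75.29 = 10.31 kg VSS/d.
R_O = Q·ΔS − 1.42 P_X = 75.29 − 14.65 = 60.64 kg O₂/d.

R_O ≈ 60.6 kg O₂/d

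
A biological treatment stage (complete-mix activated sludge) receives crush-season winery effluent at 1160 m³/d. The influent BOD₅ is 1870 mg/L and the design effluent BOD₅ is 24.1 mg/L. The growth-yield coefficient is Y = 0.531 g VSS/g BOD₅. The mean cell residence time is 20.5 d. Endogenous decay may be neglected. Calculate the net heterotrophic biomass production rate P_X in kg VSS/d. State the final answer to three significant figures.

No decay correction is needed, so Y_obs = Y = 0.531.
Mass of BOD₅ removed per day: Q(S₀ − S) = 1160 × 1846 g/m³ = 2141 kg/d.
P_X = Y_obs · Q(S₀ − S) = 0.5310 × 2141 = 1137 kg VSS/d.

P_X ≈ 1140 kg VSS/d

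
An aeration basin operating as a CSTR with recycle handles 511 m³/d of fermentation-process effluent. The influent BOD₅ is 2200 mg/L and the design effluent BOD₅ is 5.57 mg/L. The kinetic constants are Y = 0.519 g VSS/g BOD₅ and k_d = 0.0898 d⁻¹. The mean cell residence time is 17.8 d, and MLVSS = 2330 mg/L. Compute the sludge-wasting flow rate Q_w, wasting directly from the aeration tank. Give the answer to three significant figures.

Q_w ≈ 96.1 m³/d

Steady-state biomass mass balance: V·X·(1 + k_d·θ_c) = Y·Q·(S₀ − S)·θ_c, so V = 0.519 × 511 × (2200 − 5.57) × 17.8 / [2330 × (1 + 0.0898 × 17.8)] = 1.04×10^7 / 6054 = 1711 m³.
For wasting at MLVSS concentration, Q_w = V/θ_c = 1711/17.8 = 96.13 m³/d.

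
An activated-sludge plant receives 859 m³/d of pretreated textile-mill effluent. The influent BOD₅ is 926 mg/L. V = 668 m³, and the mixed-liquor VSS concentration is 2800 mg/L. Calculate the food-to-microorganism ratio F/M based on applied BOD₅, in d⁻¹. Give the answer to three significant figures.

F/M ≈ 0.425 d⁻¹

F/M = applied load / biomass = Q·S₀/(V·X) = 859 × 926 / (668.0 × 2800) = 0.4253 d⁻¹.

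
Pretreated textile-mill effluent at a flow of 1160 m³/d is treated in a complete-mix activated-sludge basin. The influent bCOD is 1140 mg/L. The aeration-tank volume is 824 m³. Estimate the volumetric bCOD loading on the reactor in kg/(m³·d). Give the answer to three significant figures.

Applied bCOD load per unit volume = Q·S₀/V = (1160 × 1140/1000)/824.0 = 1.605 kg bCOD·m⁻³·d⁻¹.

L_v ≈ 1.60 kg bCOD/(m³·d)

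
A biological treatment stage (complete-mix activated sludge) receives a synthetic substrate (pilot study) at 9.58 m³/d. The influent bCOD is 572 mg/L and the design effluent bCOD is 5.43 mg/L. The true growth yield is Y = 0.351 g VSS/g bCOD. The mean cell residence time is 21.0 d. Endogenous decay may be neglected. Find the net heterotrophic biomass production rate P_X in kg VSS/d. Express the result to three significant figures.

Since k_d ≈ 0, Y_obs = Y = 0.351 g VSS/g bCOD.
ΔS = 572 − 5.43 = 566.6 mg/L, so the substrate removal rate is 9.58 × 566.6/1000 = 5.428 kg bCOD/d.
Net biomass production P_X = Y_obs × Q·(S₀ − S) = 0.3510 × 5.428 = 1.905 kg VSS/d.

P_X ≈ 1.91 kg VSS/d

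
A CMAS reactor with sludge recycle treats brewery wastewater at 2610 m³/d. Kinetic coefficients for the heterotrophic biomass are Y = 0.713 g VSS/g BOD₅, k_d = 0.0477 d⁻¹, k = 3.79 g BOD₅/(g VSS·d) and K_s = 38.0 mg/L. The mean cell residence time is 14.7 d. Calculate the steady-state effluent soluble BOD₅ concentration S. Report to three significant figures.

For a completely mixed reactor with recycle the Lawrence–McCarty relation gives S = K_s·(1 + k_d·θ_c) / [θ_c·(Y·k − k_d) − 1] = 38.0 × (1 + 0.0477 × 14.7) / [14.7 × (0.713 × 3.79 − 0.0477) − 1] = 64.65 / 38.02 = 1.700 mg/L.

S ≈ 1.70 mg/L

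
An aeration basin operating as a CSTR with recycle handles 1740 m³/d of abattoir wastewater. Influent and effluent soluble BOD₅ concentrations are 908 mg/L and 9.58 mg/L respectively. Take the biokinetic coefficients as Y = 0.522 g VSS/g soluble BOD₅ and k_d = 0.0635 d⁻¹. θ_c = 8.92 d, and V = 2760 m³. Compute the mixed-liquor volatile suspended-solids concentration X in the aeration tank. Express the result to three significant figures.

X ≈ 1680 mg/L

From V·X·(1 + k_d·θ_c) = Y·Q·(S₀ − S)·θ_c: X = 0.522 × 1740 × (908 − 9.58) × 8.92 / [2760 × (1 + 0.0635 × 8.92)] = 1684 mg/L.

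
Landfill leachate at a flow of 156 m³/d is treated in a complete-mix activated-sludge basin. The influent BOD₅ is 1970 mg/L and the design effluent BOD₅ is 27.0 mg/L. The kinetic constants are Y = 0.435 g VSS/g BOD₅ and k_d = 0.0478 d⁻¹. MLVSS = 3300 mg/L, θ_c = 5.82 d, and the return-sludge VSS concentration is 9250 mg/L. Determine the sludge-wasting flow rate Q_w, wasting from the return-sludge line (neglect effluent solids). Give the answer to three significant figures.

Steady-state biomass mass balance: V·X·(1 + k_d·θ_c) = Y·Q·(S₀ − S)·θ_c, so V = 0.435 × 156 × (1970 − 27.0) × 5.82 / [3300 × (1 + 0.0478 × 5.82)] = 7.67×10^5 / 4218 = 181.9 m³.
Q_w = (V·X)/(θ_c X_r) = 181.9 × 3300 / (5.82 × 9250) = 11.15 m³/d.

Q_w ≈ 11.2 m³/d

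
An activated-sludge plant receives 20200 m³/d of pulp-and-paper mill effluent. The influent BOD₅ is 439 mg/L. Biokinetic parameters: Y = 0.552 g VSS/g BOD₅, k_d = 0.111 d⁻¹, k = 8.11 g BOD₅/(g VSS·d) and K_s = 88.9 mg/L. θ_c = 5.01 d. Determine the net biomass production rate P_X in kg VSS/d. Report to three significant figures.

P_X ≈ 3100 kg VSS/d

Effluent substrate depends only on kinetics and SRT: S = K_s(1 + k_d θ_c) / [θ_c(Yk − k_d) − 1] = 88.9 × (1 + 0.111 × 5.01) / [5.01 × (0.552 × 8.11 − 0.111) − 1] = 138.3 / 20.87 = 6.628 mg/L.
The observed yield is Y_obs = Y/(1 + k_d·θ_c) = 0.552 / (1 + 0.111 × 5.01) = 0.552 / 1.556 = 0.3547 g VSS per g BOD₅ removed.
ΔS = 439 − 6.63 = 432.4 mg/L, so the substrate removal rate is 20200 × 432.4/1000 = 8734 kg BOD₅/d.
So the net sludge growth is P_X = 0.3547 × 8734 = 3098 kg VSS/d.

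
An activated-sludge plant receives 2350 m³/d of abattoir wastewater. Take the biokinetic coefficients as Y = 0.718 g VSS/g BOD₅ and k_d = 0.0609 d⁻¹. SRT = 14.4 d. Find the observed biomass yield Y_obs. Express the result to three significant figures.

Y_obs ≈ 0.383 g VSS/g BOD₅

The observed yield is Y_obs = Y/(1 + k_d·θ_c) = 0.718 / (1 + 0.0609 × 14.4) = 0.718 / 1.877 = 0.3825 g VSS per g BOD₅ removed.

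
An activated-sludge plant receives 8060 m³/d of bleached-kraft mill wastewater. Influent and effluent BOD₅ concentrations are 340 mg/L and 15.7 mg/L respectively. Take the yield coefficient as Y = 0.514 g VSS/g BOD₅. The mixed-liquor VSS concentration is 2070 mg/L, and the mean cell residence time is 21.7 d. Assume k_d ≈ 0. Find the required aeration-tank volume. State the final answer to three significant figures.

Biomass mass balance (decay neglected): V·X = Y·Q·(S₀ − S)·θ_c, so V = 0.514 × 8060 × (340 − 15.7) × 21.7 / 2070 = 14084 m³.

V ≈ 14100 m³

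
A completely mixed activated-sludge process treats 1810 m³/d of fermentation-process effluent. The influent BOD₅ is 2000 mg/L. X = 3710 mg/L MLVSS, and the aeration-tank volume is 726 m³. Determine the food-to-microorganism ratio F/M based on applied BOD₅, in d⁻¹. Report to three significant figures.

F/M ≈ 1.34 d⁻¹

F/M = applied load / biomass = Q·S₀/(V·X) = 1810 × 2000 / (726.0 × 3710) = 1.344 d⁻¹.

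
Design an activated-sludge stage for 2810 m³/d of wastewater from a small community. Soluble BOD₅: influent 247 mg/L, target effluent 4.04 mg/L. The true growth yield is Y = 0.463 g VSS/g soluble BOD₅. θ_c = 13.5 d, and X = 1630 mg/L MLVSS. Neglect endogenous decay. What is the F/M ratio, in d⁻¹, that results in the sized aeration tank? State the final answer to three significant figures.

V·X = Y·Q·ΔS·θ_c gives V = 0.463 × 2810 × (247 − 4.04) × 13.5 / 1630 = 2618 m³.
F/M = Q·S₀ / (V·X) = 2810 × 247 / (2618 × 1630) = 0.1626 g soluble BOD₅·(g VSS·d)⁻¹.

F/M ≈ 0.163 d⁻¹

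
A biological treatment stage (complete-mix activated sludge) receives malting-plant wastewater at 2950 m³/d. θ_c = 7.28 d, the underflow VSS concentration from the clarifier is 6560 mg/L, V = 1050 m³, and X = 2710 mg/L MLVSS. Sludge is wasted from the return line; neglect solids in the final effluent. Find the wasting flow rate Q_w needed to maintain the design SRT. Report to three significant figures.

Q_w = (V·X)/(θ_c X_r) = 1050 × 2710 / (7.28 × 6560) = 59.58 m³/d.

Q_w ≈ 59.6 m³/d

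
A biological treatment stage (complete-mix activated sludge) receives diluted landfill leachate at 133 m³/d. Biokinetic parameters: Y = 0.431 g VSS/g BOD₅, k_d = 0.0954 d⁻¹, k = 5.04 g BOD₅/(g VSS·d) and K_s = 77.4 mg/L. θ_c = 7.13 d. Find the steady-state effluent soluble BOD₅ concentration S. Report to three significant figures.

From the Monod/SRT balance for a CMAS, S = K_s·(1+k_d θ_c)/[θ_c·(Y k − k_d) − 1] = 77.4 × (1 + 0.0954 × 7.13) / [7.13 × (0.431 × 5.04 − 0.0954) − 1] = 130.0 / 13.81 = 9.418 mg/L.

S ≈ 9.42 mg/L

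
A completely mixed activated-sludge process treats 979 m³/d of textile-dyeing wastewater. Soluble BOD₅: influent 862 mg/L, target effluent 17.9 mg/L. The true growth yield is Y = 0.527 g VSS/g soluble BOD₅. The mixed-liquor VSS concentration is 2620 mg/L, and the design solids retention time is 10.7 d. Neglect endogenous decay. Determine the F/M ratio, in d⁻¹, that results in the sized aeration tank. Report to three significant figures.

F/M ≈ 0.181 d⁻¹

With k_d = 0 the design equation reduces to V = Y Q (S₀−S) θ_c / X = 0.527 × 979 × (862 − 17.9) × 10.7 / 2620 = 1779 m³.
F/M = Q·S₀ / (V·X) = 979 × 862 / (1779 × 2620) = 0.1811 g soluble BOD₅·(g VSS·d)⁻¹.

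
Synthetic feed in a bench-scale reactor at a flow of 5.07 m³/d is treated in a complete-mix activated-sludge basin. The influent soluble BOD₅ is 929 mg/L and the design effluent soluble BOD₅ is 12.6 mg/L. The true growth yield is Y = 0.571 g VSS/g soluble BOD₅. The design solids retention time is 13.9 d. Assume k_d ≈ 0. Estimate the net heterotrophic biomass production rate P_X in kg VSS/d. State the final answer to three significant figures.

P_X ≈ 2.65 kg VSS/d

Since k_d ≈ 0, Y_obs = Y = 0.571 g VSS/g soluble BOD₅.
ΔS = 929 − 12.6 = 916.4 mg/L, so the substrate removal rate is 5.07 × 916.4/1000 = 4.646 kg soluble BOD₅/d.
P_X = Y_obs · Q(S₀ − S) = 0.5710 × 4.646 = 2.653 kg VSS/d.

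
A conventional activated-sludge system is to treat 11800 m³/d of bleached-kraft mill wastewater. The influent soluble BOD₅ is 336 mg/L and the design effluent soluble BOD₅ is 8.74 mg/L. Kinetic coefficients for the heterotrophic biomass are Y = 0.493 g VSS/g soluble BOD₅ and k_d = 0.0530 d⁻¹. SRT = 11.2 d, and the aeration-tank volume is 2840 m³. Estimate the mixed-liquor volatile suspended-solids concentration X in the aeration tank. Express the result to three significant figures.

X ≈ 4710 mg/L

Solving the biomass balance for X: X = Y Q (S₀−S) θ_c / [V (1+k_d θ_c)] = 0.493 × 11800 × (336 − 8.74) × 11.2 / [2840 × (1 + 0.0530 × 11.2)] = 4711 mg/L.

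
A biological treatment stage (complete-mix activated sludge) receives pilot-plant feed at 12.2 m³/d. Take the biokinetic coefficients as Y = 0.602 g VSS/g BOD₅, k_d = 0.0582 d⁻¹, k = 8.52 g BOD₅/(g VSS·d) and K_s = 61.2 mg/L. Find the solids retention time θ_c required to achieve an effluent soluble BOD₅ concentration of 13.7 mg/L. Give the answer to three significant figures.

Specific growth rate at S = 13.7 mg/L: μ = YkS/(K_s+S) = 0.602·8.52·13.7/(61.2+13.7) = 0.9382 d⁻¹.
Then 1/θ_c = μ − k_d = 0.9382 − 0.0582 = 0.8800 d⁻¹, giving θ_c = 1.136 d.

θ_c ≈ 1.14 d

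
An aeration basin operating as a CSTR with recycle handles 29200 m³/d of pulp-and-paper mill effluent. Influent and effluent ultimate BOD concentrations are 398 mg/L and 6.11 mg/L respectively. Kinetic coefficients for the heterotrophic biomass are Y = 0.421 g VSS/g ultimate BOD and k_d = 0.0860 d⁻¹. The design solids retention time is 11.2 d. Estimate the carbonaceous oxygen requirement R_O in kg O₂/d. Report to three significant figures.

Y_obs = Y / (1 + k_d θ_c) = 0.421 / (1 + 0.0860 × 11.2) = 0.421 / 1.963 = 0.2144.
ΔS = 398 − 6.11 = 391.9 mg/L, so the substrate removal rate is 29200 × 391.9/1000 = 11443 kg ultimate BOD/d.
P_X = Y_obs·Q·(S₀ − S) = 0.2144 × 11443 = 2454 kg VSS/d.
R_O = Q·(S₀ − S) − 1.42·P_X = 11443 − 1.42 × 2454 = 7959 kg O₂/d.

R_O ≈ 7960 kg O₂/d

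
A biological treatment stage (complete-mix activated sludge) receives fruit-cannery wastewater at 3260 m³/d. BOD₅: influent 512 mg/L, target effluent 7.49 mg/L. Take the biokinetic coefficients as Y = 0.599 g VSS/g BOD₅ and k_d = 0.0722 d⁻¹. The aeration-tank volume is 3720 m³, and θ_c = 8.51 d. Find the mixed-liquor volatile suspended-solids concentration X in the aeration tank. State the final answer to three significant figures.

X ≈ 1400 mg/L

X = Y·Q·ΔS·θ_c / [V·(1 + k_d θ_c)] = 0.599 × 3260 × (512 − 7.49) × 8.51 / [3720 × (1 + 0.0722 × 8.51)] = 1396 mg/L.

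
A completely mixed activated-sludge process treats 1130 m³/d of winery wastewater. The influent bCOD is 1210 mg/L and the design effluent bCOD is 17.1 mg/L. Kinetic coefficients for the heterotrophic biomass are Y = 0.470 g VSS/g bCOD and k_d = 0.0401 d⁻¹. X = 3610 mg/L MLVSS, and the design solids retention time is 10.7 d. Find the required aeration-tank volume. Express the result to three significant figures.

V ≈ 1310 m³

Steady-state biomass mass balance: V·X·(1 + k_d·θ_c) = Y·Q·(S₀ − S)·θ_c, so V = 0.470 × 1130 × (1210 − 17.1) × 10.7 / [3610 × (1 + 0.0401 × 10.7)] = 6.78×10^6 / 5159 = 1314 m³.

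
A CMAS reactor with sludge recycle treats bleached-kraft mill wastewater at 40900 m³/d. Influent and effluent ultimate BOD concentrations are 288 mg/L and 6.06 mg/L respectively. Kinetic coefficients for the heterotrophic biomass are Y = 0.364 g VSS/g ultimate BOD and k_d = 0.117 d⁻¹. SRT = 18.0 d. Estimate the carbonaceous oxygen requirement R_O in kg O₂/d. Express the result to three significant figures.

R_O ≈ 9610 kg O₂/d

Correct the yield for decay: Y_obs = Y/(1 + k_d θ_c) = 0.364 / (1 + 0.117 × 18.0) = 0.364 / 3.106 = 0.1172.
Substrate removed = Q·(S₀ − S) = 40900 m³/d × (288 − 6.06) g/m³ = 1.15×10^7 g/d = 11531 kg/d.
Net sludge production P_X = 0.1172 × 11531 = 1351 kg VSS/d.
R_O = Q·ΔS − 1.42 P_X = 11531 − 1919 = 9612 kg O₂/d.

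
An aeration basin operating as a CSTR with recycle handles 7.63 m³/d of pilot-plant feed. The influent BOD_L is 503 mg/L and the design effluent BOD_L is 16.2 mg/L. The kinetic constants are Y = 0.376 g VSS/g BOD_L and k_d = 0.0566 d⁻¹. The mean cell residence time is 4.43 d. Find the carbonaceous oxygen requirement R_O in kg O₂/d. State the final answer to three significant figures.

Correct the yield for decay: Y_obs = Y/(1 + k_d θ_c) = 0.376 / (1 + 0.0566 × 4.43) = 0.376 / 1.251 = 0.3006.
Substrate removed = Q·(S₀ − S) = 7.63 m³/d × (503 − 16.2) g/m³ = 3.71×10^3 g/d = 3.714 kg/d.
Biomass synthesised: P_X = Y_obs × 3.714 = 1.117 kg VSS/d.
R_O = Q·ΔS − 1.42 P_X = 3.714 − 1.586 = 2.129 kg O₂/d.

R_O ≈ 2.13 kg O₂/d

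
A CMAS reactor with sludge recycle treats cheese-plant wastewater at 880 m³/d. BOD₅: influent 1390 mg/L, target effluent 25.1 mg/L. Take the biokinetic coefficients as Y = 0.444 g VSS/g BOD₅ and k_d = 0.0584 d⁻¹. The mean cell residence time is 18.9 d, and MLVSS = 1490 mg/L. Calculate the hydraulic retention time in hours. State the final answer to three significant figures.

τ ≈ 87.7 h

Steady-state biomass mass balance: V·X·(1 + k_d·θ_c) = Y·Q·(S₀ − S)·θ_c, so V = 0.444 × 880 × (1390 − 25.1) × 18.9 / [1490 × (1 + 0.0584 × 18.9)] = 1.01×10^7 / 3135 = 3215 m³.
Hydraulic retention time τ = V/Q = 3215 / 880 = 3.654 d = 87.69 h.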